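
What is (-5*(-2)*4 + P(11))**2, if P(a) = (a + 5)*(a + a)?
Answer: 153664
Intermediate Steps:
P(a) = 2*a*(5 + a) (P(a) = (5 + a)*(2*a) = 2*a*(5 + a))
(-5*(-2)*4 + P(11))**2 = (-5*(-2)*4 + 2*11*(5 + 11))**2 = (10*4 + 2*11*16)**2 = (40 + 352)**2 = 392**2 = 153664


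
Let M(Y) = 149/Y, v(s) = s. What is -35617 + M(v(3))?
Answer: -106702/3 ≈ -35567.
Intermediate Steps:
-35617 + M(v(3)) = -35617 + 149/3 = -106702/3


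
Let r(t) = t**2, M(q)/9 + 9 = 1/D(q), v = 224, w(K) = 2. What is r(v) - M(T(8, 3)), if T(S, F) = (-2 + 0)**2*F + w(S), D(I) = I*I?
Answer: 9850363/196 ≈ 50257.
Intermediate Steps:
D(I) = I**2
T(S, F) = 2 + 4*F (T(S, F) = (-2 + 0)**2*F + 2 = (-2)**2*F + 2 = 4*F + 2 = 2 + 4*F)
M(q) = -81 + 9/q**2 (M(q) = -81 + 9/(q**2) = -81 + 9/q**2)
r(v) - M(T(8, 3)) = 224**2 - (-81 + 9/(2 + 4*3)**2) = 50176 - (-81 + 9/(2 + 12)**2) = 50176 - (-81 + 9/14**2) = 50176 - (-81 + 9*(1/196)) = 50176 - (-81 + 9/196) = 50176 - 1*(-15867/196) = 50176 + 15867/196 = 9850363/196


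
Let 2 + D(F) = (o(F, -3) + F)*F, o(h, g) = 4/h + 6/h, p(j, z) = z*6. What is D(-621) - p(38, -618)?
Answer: 389357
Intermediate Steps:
p(j, z) = 6*z
o(h, g) = 10/h
D(F) = -2 + F*(F + 10/F) (D(F) = -2 + (10/F + F)*F = -2 + (F + 10/F)*F = -2 + F*(F + 10/F))
D(-621) - p(38, -618) = (8 + (-621)**2) - 6*(-618) = (8 + 385641) - 1*(-3708) = 385649 + 3708 = 389357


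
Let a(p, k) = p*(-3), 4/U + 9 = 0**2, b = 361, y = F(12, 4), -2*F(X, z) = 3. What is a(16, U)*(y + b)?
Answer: -17256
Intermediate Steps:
F(X, z) = -3/2 (F(X, z) = -1/2*3 = -3/2)
y = -3/2 ≈ -1.5000
U = -4/9 (U = 4/(-9 + 0**2) = 4/(-9 + 0) = 4/(-9) = 4*(-1/9) = -4/9 ≈ -0.44444)
a(p, k) = -3*p
a(16, U)*(y + b) = (-3*16)*(-3/2 + 361) = -48*719/2 = -17256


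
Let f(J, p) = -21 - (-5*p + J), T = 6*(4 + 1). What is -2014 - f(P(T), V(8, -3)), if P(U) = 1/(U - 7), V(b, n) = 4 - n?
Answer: -46643/23 ≈ -2028.0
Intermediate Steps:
T = 30 (T = 6*5 = 30)
P(U) = 1/(-7 + U)
f(J, p) = -21 - J + 5*p (f(J, p) = -21 - (J - 5*p) = -21 + (-J + 5*p) = -21 - J + 5*p)
-2014 - f(P(T), V(8, -3)) = -2014 - (-21 - 1/(-7 + 30) + 5*(4 - 1*(-3))) = -2014 - (-21 - 1/23 + 5*(4 + 3)) = -2014 - (-21 - 1*1/23 + 5*7) = -2014 - (-21 - 1/23 + 35) = -2014 - 1*321/23 = -2014 - 321/23 = -46643/23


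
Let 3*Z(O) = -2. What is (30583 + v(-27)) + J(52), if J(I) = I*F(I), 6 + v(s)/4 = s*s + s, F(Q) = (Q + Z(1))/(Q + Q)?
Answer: 100178/3 ≈ 33393.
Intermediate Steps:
Z(O) = -⅔ (Z(O) = (⅓)*(-2) = -⅔)
F(Q) = (-⅔ + Q)/(2*Q) (F(Q) = (Q - ⅔)/(Q + Q) = (-⅔ + Q)/((2*Q)) = (-⅔ + Q)*(1/(2*Q)) = (-⅔ + Q)/(2*Q))
v(s) = -24 + 4*s + 4*s² (v(s) = -24 + 4*(s*s + s) = -24 + 4*(s² + s) = -24 + 4*(s + s²) = -24 + (4*s + 4*s²) = -24 + 4*s + 4*s²)
J(I) = -⅓ + I/2 (J(I) = I*((-2 + 3*I)/(6*I)) = -⅓ + I/2)
(30583 + v(-27)) + J(52) = (30583 + (-24 + 4*(-27) + 4*(-27)²)) + (-⅓ + (½)*52) = (30583 + (-24 - 108 + 4*729)) + (-⅓ + 26) = (30583 + (-24 - 108 + 2916)) + 77/3 = (30583 + 2784) + 77/3 = 33367 + 77/3 = 100178/3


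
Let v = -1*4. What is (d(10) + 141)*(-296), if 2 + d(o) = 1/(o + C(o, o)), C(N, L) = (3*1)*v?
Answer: -40996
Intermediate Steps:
v = -4
C(N, L) = -12 (C(N, L) = (3*1)*(-4) = 3*(-4) = -12)
d(o) = -2 + 1/(-12 + o) (d(o) = -2 + 1/(o - 12) = -2 + 1/(-12 + o))
(d(10) + 141)*(-296) = ((25 - 2*10)/(-12 + 10) + 141)*(-296) = ((25 - 20)/(-2) + 141)*(-296) = (-½*5 + 141)*(-296) = (-5/2 + 141)*(-296) = (277/2)*(-296) = -40996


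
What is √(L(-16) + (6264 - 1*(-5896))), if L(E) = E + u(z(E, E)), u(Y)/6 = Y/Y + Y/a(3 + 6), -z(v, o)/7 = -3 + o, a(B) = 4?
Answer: √49398/2 ≈ 111.13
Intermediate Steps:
z(v, o) = 21 - 7*o (z(v, o) = -7*(-3 + o) = 21 - 7*o)
u(Y) = 6 + 3*Y/2 (u(Y) = 6*(Y/Y + Y/4) = 6*(1 + Y*(¼)) = 6*(1 + Y/4) = 6 + 3*Y/2)
L(E) = 75/2 - 19*E/2 (L(E) = E + (6 + 3*(21 - 7*E)/2) = E + (6 + (63/2 - 21*E/2)) = E + (75/2 - 21*E/2) = 75/2 - 19*E/2)
√(L(-16) + (6264 - 1*(-5896))) = √((75/2 - 19/2*(-16)) + (6264 - 1*(-5896))) = √((75/2 + 152) + (6264 + 5896)) = √(379/2 + 12160) = √(24699/2) = √49398/2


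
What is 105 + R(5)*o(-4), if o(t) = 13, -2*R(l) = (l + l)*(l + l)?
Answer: -545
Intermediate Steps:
R(l) = -2*l² (R(l) = -(l + l)*(l + l)/2 = -2*l*2*l/2 = -2*l²)
105 + R(5)*o(-4) = 105 - 2*5²*13 = 105 - 2*25*13 = 105 - 50*13 = 105 - 650 = -545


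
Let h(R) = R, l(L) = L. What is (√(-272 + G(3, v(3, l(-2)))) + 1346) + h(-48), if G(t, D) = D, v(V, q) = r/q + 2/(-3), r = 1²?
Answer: 1298 + I*√9834/6 ≈ 1298.0 + 16.528*I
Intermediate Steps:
r = 1
v(V, q) = -⅔ + 1/q (v(V, q) = 1/q + 2/(-3) = 1/q + 2*(-⅓) = 1/q - ⅔ = -⅔ + 1/q)
(√(-272 + G(3, v(3, l(-2)))) + 1346) + h(-48) = (√(-272 + (-⅔ + 1/(-2))) + 1346) - 48 = (√(-272 + (-⅔ - ½)) + 1346) - 48 = (√(-272 - 7/6) + 1346) - 48 = (√(-1639/6) + 1346) - 48 = (I*√9834/6 + 1346) - 48 = (1346 + I*√9834/6) - 48 = 1298 + I*√9834/6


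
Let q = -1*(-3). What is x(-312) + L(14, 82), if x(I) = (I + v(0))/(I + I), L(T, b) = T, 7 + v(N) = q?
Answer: 2263/156 ≈ 14.506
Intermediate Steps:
q = 3
v(N) = -4 (v(N) = -7 + 3 = -4)
x(I) = (-4 + I)/(2*I) (x(I) = (I - 4)/(I + I) = (-4 + I)/((2*I)) = (-4 + I)*(1/(2*I)) = (-4 + I)/(2*I))
x(-312) + L(14, 82) = (½)*(-4 - 312)/(-312) + 14 = (½)*(-1/312)*(-316) + 14 = 79/156 + 14 = 2263/156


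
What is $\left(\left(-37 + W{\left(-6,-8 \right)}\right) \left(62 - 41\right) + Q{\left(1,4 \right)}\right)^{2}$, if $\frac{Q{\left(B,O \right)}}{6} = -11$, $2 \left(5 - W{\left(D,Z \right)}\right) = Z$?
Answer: $427716$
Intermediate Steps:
$W{\left(D,Z \right)} = 5 - \frac{Z}{2}$
$Q{\left(B,O \right)} = -66$ ($Q{\left(B,O \right)} = 6 \left(-11\right) = -66$)
$\left(\left(-37 + W{\left(-6,-8 \right)}\right) \left(62 - 41\right) + Q{\left(1,4 \right)}\right)^{2} = \left(\left(-37 + \left(5 - -4\right)\right) \left(62 - 41\right) - 66\right)^{2} = \left(\left(-37 + \left(5 + 4\right)\right) 21 - 66\right)^{2} = \left(\left(-37 + 9\right) 21 - 66\right)^{2} = \left(\left(-28\right) 21 - 66\right)^{2} = \left(-588 - 66\right)^{2} = \left(-654\right)^{2} = 427716$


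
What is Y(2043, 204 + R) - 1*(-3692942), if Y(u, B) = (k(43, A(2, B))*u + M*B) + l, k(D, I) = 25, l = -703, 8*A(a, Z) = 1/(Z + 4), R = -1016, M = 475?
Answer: 3357614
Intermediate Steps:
A(a, Z) = 1/(8*(4 + Z)) (A(a, Z) = 1/(8*(Z + 4)) = 1/(8*(4 + Z)))
Y(u, B) = -703 + 25*u + 475*B (Y(u, B) = (25*u + 475*B) - 703 = -703 + 25*u + 475*B)
Y(2043, 204 + R) - 1*(-3692942) = (-703 + 25*2043 + 475*(204 - 1016)) - 1*(-3692942) = (-703 + 51075 + 475*(-812)) + 3692942 = (-703 + 51075 - 385700) + 3692942 = -335328 + 3692942 = 3357614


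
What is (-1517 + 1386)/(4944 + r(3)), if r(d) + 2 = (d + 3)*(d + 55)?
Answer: -131/5290 ≈ -0.024764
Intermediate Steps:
r(d) = -2 + (3 + d)*(55 + d) (r(d) = -2 + (d + 3)*(d + 55) = -2 + (3 + d)*(55 + d))
(-1517 + 1386)/(4944 + r(3)) = (-1517 + 1386)/(4944 + (163 + 3² + 58*3)) = -131/(4944 + (163 + 9 + 174)) = -131/(4944 + 346) = -131/5290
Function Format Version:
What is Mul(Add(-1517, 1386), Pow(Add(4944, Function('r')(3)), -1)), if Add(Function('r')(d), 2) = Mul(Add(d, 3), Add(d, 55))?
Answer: Rational(-131, 5290) ≈ -0.024764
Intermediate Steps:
Function('r')(d) = Add(-2, Mul(Add(3, d), Add(55, d))) (Function('r')(d) = Add(-2, Mul(Add(d, 3), Add(d, 55))) = Add(-2, Mul(Add(3, d), Add(55, d))))
Mul(Add(-1517, 1386), Pow(Add(4944, Function('r')(3)), -1)) = Mul(Add(-1517, 1386), Pow(Add(4944, Add(163, Pow(3, 2), Mul(58, 3))), -1)) = Mul(-131, Pow(Add(4944, Add(163, 9, 174)), -1)) = Mul(-131, Pow(Add(4944, 346), -1)) = Mul(-131, Pow(5290, -1)) = Mul(-131, Rational(1, 5290)) = Rational(-131, 5290)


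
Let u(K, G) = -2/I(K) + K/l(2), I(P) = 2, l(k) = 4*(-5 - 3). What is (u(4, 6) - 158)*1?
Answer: -1273/8 ≈ -159.13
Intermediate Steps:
l(k) = -32 (l(k) = 4*(-8) = -32)
u(K, G) = -1 - K/32 (u(K, G) = -2/2 + K/(-32) = -2*½ + K*(-1/32) = -1 - K/32)
(u(4, 6) - 158)*1 = ((-1 - 1/32*4) - 158)*1 = ((-1 - ⅛) - 158)*1 = (-9/8 - 158)*1 = -1273/8*1 = -1273/8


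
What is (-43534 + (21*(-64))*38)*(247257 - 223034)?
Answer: -2291641138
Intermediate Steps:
(-43534 + (21*(-64))*38)*(247257 - 223034) = (-43534 - 1344*38)*24223 = (-43534 - 51072)*24223 = -94606*24223 = -2291641138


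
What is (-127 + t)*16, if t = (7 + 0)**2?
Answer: -1248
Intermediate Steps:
t = 49 (t = 7**2 = 49)
(-127 + t)*16 = (-127 + 49)*16 = -78*16 = -1248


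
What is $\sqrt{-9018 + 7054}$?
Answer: $2 i \sqrt{491} \approx 44.317 i$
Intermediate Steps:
$\sqrt{-9018 + 7054} = \sqrt{-1964} = 2 i \sqrt{491}$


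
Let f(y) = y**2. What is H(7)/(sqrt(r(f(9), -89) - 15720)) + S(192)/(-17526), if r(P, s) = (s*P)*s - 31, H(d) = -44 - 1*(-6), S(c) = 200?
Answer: -100/8763 - 19*sqrt(25034)/62585 ≈ -0.059446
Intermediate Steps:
H(d) = -38 (H(d) = -44 + 6 = -38)
r(P, s) = -31 + P*s**2 (r(P, s) = (P*s)*s - 31 = P*s**2 - 31 = -31 + P*s**2)
H(7)/(sqrt(r(f(9), -89) - 15720)) + S(192)/(-17526) = -38/sqrt((-31 + 9**2*(-89)**2) - 15720) + 200/(-17526) = -38/sqrt((-31 + 81*7921) - 15720) + 200*(-1/17526) = -38/sqrt((-31 + 641601) - 15720) - 100/8763 = -38/sqrt(641570 - 15720) - 100/8763 = -38*sqrt(25034)/125170 - 100/8763 = -19*sqrt(25034)/62585 - 100/8763 = -100/8763 - 19*sqrt(25034)/62585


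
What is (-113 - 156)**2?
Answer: 72361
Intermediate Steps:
(-113 - 156)**2 = (-269)**2 = 72361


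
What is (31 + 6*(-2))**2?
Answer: 361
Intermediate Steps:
(31 + 6*(-2))**2 = (31 - 12)**2 = 19**2 = 361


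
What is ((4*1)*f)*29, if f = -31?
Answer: -3596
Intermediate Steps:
((4*1)*f)*29 = ((4*1)*(-31))*29 = (4*(-31))*29 = -124*29 = -3596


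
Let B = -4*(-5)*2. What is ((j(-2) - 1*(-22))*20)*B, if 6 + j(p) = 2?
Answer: 14400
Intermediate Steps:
B = 40 (B = 20*2 = 40)
j(p) = -4 (j(p) = -6 + 2 = -4)
((j(-2) - 1*(-22))*20)*B = ((-4 - 1*(-22))*20)*40 = ((-4 + 22)*20)*40 = (18*20)*40 = 360*40 = 14400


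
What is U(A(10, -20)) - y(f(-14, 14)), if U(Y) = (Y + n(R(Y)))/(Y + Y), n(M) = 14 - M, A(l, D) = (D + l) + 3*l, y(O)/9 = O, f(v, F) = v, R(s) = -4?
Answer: 2539/20 ≈ 126.95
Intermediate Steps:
y(O) = 9*O
A(l, D) = D + 4*l
U(Y) = (18 + Y)/(2*Y) (U(Y) = (Y + (14 - 1*(-4)))/(Y + Y) = (Y + (14 + 4))/((2*Y)) = (Y + 18)*(1/(2*Y)) = (18 + Y)*(1/(2*Y)) = (18 + Y)/(2*Y))
U(A(10, -20)) - y(f(-14, 14)) = (18 + (-20 + 4*10))/(2*(-20 + 4*10)) - 9*(-14) = (18 + (-20 + 40))/(2*(-20 + 40)) - 1*(-126) = (1/2)*(18 + 20)/20 + 126 = (1/2)*(1/20)*38 + 126 = 19/20 + 126 = 2539/20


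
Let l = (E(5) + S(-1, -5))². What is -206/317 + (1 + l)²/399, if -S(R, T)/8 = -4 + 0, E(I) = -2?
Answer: 257258723/126483 ≈ 2033.9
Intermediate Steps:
S(R, T) = 32 (S(R, T) = -8*(-4 + 0) = -8*(-4) = 32)
l = 900 (l = (-2 + 32)² = 30² = 900)
-206/317 + (1 + l)²/399 = -206/317 + (1 + 900)²/399 = -206*1/317 + 901²*(1/399) = -206/317 + 811801*(1/399) = -206/317 + 811801/399 = 257258723/126483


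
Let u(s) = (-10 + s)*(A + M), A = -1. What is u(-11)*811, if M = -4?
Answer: 85155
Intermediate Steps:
u(s) = 50 - 5*s (u(s) = (-10 + s)*(-1 - 4) = (-10 + s)*(-5) = 50 - 5*s)
u(-11)*811 = (50 - 5*(-11))*811 = (50 + 55)*811 = 105*811 = 85155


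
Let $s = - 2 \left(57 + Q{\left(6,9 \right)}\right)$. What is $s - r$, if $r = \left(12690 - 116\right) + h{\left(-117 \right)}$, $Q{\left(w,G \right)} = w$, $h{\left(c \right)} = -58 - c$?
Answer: $-12759$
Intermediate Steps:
$r = 12633$ ($r = \left(12690 - 116\right) - -59 = 12574 + \left(-58 + 117\right) = 12574 + 59 = 12633$)
$s = -126$ ($s = - 2 \left(57 + 6\right) = \left(-2\right) 63 = -126$)
$s - r = -126 - 12633 = -12759$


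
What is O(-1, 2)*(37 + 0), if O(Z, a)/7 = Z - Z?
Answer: 0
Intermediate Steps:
O(Z, a) = 0 (O(Z, a) = 7*(Z - Z) = 7*0 = 0)
O(-1, 2)*(37 + 0) = 0*(37 + 0) = 0*37 = 0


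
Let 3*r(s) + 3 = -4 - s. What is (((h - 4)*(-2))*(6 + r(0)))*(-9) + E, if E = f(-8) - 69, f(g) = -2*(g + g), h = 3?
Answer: -103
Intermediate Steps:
f(g) = -4*g
E = -37 (E = -4*(-8) - 69 = 32 - 69 = -37)
r(s) = -7/3 - s/3 (r(s) = -1 + (-4 - s)/3 = -1 + (-4/3 - s/3) = -7/3 - s/3)
(((h - 4)*(-2))*(6 + r(0)))*(-9) + E = (((3 - 4)*(-2))*(6 + (-7/3 - ⅓*0)))*(-9) - 37 = ((-1*(-2))*(6 + (-7/3 + 0)))*(-9) - 37 = (2*(6 - 7/3))*(-9) - 37 = (2*(11/3))*(-9) - 37 = (22/3)*(-9) - 37 = -66 - 37 = -103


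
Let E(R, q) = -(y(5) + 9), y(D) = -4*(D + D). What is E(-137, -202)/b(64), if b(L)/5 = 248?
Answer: 1/40 ≈ 0.025000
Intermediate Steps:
y(D) = -8*D
b(L) = 1240 (b(L) = 5*248 = 1240)
E(R, q) = 31 (E(R, q) = -(-8*5 + 9) = -(-40 + 9) = -1*(-31) = 31)
E(-137, -202)/b(64) = 31/1240 = 31*(1/1240) = 1/40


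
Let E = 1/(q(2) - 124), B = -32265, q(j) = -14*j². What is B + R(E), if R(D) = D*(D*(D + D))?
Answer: -94084740001/2916000 ≈ -32265.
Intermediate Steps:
E = -1/180 (E = 1/(-14*2² - 124) = 1/(-14*4 - 124) = 1/(-56 - 124) = 1/(-180) = -1/180 ≈ -0.0055556)
R(D) = 2*D³ (R(D) = D*(D*(2*D)) = D*(2*D²) = 2*D³)
B + R(E) = -32265 + 2*(-1/180)³ = -32265 + 2*(-1/5832000) = -32265 - 1/2916000 = -94084740001/2916000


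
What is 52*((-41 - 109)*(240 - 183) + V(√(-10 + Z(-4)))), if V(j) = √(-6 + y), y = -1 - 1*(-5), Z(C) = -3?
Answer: -444600 + 52*I*√2 ≈ -4.446e+5 + 73.539*I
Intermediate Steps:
y = 4 (y = -1 + 5 = 4)
V(j) = I*√2 (V(j) = √(-6 + 4) = √(-2) = I*√2)
52*((-41 - 109)*(240 - 183) + V(√(-10 + Z(-4)))) = 52*((-41 - 109)*(240 - 183) + I*√2) = 52*(-150*57 + I*√2) = 52*(-8550 + I*√2) = -444600 + 52*I*√2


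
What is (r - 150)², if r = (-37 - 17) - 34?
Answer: 56644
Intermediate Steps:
r = -88 (r = -54 - 34 = -88)
(r - 150)² = (-88 - 150)² = (-238)² = 56644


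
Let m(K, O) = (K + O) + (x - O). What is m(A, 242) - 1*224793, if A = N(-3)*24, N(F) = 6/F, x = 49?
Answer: -224792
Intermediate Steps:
A = -48 (A = (6/(-3))*24 = (6*(-⅓))*24 = -2*24 = -48)
m(K, O) = 49 + K (m(K, O) = (K + O) + (49 - O) = 49 + K)
m(A, 242) - 1*224793 = (49 - 48) - 1*224793 = 1 - 224793 = -224792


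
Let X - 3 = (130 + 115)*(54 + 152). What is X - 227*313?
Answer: -20578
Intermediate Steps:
X = 50473 (X = 3 + (130 + 115)*(54 + 152) = 3 + 245*206 = 3 + 50470 = 50473)
X - 227*313 = 50473 - 227*313 = 50473 - 71051 = -20578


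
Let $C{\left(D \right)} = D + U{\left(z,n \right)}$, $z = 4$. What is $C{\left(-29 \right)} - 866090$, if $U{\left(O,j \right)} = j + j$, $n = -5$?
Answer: $-866129$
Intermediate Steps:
$U{\left(O,j \right)} = 2 j$
$C{\left(D \right)} = -10 + D$ ($C{\left(D \right)} = D + 2 \left(-5\right) = D - 10 = -10 + D$)
$C{\left(-29 \right)} - 866090 = \left(-10 - 29\right) - 866090 = -39 - 866090 = -866129$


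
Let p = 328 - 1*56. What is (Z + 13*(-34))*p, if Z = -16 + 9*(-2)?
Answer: -129472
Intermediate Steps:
Z = -34 (Z = -16 - 18 = -34)
p = 272 (p = 328 - 56 = 272)
(Z + 13*(-34))*p = (-34 + 13*(-34))*272 = (-34 - 442)*272 = -476*272 = -129472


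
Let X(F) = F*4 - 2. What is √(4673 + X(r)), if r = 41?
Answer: √4835 ≈ 69.534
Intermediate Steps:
X(F) = -2 + 4*F (X(F) = 4*F - 2 = -2 + 4*F)
√(4673 + X(r)) = √(4673 + (-2 + 4*41)) = √(4673 + (-2 + 164)) = √(4673 + 162) = √4835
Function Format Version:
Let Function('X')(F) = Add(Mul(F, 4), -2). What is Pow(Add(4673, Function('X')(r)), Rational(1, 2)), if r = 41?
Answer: Pow(4835, Rational(1, 2)) ≈ 69.534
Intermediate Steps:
Function('X')(F) = Add(-2, Mul(4, F)) (Function('X')(F) = Add(Mul(4, F), -2) = Add(-2, Mul(4, F)))
Pow(Add(4673, Function('X')(r)), Rational(1, 2)) = Pow(Add(4673, Add(-2, Mul(4, 41))), Rational(1, 2)) = Pow(Add(4673, Add(-2, 164)), Rational(1, 2)) = Pow(Add(4673, 162), Rational(1, 2)) = Pow(4835, Rational(1, 2))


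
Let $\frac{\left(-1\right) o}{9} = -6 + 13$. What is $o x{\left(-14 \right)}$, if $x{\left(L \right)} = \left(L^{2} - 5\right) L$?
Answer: $168462$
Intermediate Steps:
$o = -63$ ($o = - 9 \left(-6 + 13\right) = \left(-9\right) 7 = -63$)
$x{\left(L \right)} = L \left(-5 + L^{2}\right)$ ($x{\left(L \right)} = \left(-5 + L^{2}\right) L = L \left(-5 + L^{2}\right)$)
$o x{\left(-14 \right)} = - 63 \left(- 14 \left(-5 + \left(-14\right)^{2}\right)\right) = - 63 \left(- 14 \left(-5 + 196\right)\right) = - 63 \left(\left(-14\right) 191\right) = \left(-63\right) \left(-2674\right) = 168462$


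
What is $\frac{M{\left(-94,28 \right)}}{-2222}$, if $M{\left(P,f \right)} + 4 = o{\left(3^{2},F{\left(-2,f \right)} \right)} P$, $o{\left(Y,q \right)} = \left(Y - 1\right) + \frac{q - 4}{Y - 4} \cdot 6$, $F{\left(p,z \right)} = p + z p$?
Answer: $- \frac{15594}{5555} \approx -2.8072$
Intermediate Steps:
$F{\left(p,z \right)} = p + p z$
$o{\left(Y,q \right)} = -1 + Y + \frac{6 \left(-4 + q\right)}{-4 + Y}$ ($o{\left(Y,q \right)} = \left(Y - 1\right) + \frac{-4 + q}{-4 + Y} 6 = \left(-1 + Y\right) + \frac{-4 + q}{-4 + Y} 6 = \left(-1 + Y\right) + \frac{6 \left(-4 + q\right)}{-4 + Y} = -1 + Y + \frac{6 \left(-4 + q\right)}{-4 + Y}$)
$M{\left(P,f \right)} = -4 + P \left(\frac{4}{5} - \frac{12 f}{5}\right)$ ($M{\left(P,f \right)} = -4 + \frac{-20 + \left(3^{2}\right)^{2} - 5 \cdot 3^{2} + 6 \left(- 2 \left(1 + f\right)\right)}{-4 + 3^{2}} P = -4 + \frac{-20 + 9^{2} - 45 + 6 \left(-2 - 2 f\right)}{-4 + 9} P = -4 + \frac{-20 + 81 - 45 - \left(12 + 12 f\right)}{5} P = -4 + \frac{4 - 12 f}{5} P = -4 + \left(\frac{4}{5} - \frac{12 f}{5}\right) P = -4 + P \left(\frac{4}{5} - \frac{12 f}{5}\right)$)
$\frac{M{\left(-94,28 \right)}}{-2222} = \frac{-4 + \frac{4}{5} \left(-94\right) - \left(- \frac{1128}{5}\right) 28}{-2222} = \left(-4 - \frac{376}{5} + \frac{31584}{5}\right) \left(- \frac{1}{2222}\right) = \frac{31188}{5} \left(- \frac{1}{2222}\right) = - \frac{15594}{5555}$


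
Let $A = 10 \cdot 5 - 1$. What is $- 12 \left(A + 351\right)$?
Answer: $-4800$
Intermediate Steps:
$A = 49$ ($A = 50 - 1 = 49$)
$- 12 \left(A + 351\right) = - 12 \left(49 + 351\right) = \left(-12\right) 400 = -4800$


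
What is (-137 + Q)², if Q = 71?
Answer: 4356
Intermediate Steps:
(-137 + Q)² = (-137 + 71)² = (-66)² = 4356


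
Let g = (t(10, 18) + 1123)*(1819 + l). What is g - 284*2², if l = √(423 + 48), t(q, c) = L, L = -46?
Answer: 1957927 + 1077*√471 ≈ 1.9813e+6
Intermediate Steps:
t(q, c) = -46
l = √471 ≈ 21.703
g = 1959063 + 1077*√471 (g = (-46 + 1123)*(1819 + √471) = 1077*(1819 + √471) = 1959063 + 1077*√471 ≈ 1.9824e+6)
g - 284*2² = (1959063 + 1077*√471) - 284*2² = (1959063 + 1077*√471) - 284*4 = (1959063 + 1077*√471) - 1*1136 = (1959063 + 1077*√471) - 1136 = 1957927 + 1077*√471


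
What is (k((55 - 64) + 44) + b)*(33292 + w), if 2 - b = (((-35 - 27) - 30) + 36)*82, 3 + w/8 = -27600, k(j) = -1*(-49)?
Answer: -870711076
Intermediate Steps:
k(j) = 49
w = -220824 (w = -24 + 8*(-27600) = -24 - 220800 = -220824)
b = 4594 (b = 2 - (((-35 - 27) - 30) + 36)*82 = 2 - ((-62 - 30) + 36)*82 = 2 - (-92 + 36)*82 = 2 - (-56)*82 = 2 - 1*(-4592) = 2 + 4592 = 4594)
(k((55 - 64) + 44) + b)*(33292 + w) = (49 + 4594)*(33292 - 220824) = 4643*(-187532) = -870711076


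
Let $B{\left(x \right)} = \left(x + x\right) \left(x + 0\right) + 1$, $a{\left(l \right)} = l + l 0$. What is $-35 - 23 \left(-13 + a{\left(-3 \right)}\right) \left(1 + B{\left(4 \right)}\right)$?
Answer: $12477$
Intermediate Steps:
$a{\left(l \right)} = l$ ($a{\left(l \right)} = l + 0 = l$)
$B{\left(x \right)} = 1 + 2 x^{2}$ ($B{\left(x \right)} = 2 x x + 1 = 2 x^{2} + 1 = 1 + 2 x^{2}$)
$-35 - 23 \left(-13 + a{\left(-3 \right)}\right) \left(1 + B{\left(4 \right)}\right) = -35 - 23 \left(-13 - 3\right) \left(1 + \left(1 + 2 \cdot 4^{2}\right)\right) = -35 - 23 \left(- 16 \left(1 + \left(1 + 2 \cdot 16\right)\right)\right) = -35 - 23 \left(- 16 \left(1 + \left(1 + 32\right)\right)\right) = -35 - 23 \left(- 16 \left(1 + 33\right)\right) = -35 - 23 \left(\left(-16\right) 34\right) = -35 - -12512 = -35 + 12512 = 12477$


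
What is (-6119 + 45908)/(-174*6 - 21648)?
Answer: -13263/7564 ≈ -1.7534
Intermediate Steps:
(-6119 + 45908)/(-174*6 - 21648) = 39789/(-1044 - 21648) = 39789/(-22692) = 39789*(-1/22692) = -13263/7564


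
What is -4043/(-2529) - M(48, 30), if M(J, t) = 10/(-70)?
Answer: 30830/17703 ≈ 1.7415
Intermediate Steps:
M(J, t) = -⅐ (M(J, t) = 10*(-1/70) = -⅐)
-4043/(-2529) - M(48, 30) = -4043/(-2529) - 1*(-⅐) = -4043*(-1/2529) + ⅐ = 4043/2529 + ⅐ = 30830/17703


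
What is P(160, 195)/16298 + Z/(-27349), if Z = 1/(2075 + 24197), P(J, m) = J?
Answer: 57481026091/5855161850272 ≈ 0.0098172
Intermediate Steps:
Z = 1/26272 ≈ 3.8063e-5
P(160, 195)/16298 + Z/(-27349) = 160/16298 + (1/26272)/(-27349) = 160*(1/16298) + (1/26272)*(-1/27349) = 80/8149 - 1/718512928 = 57481026091/5855161850272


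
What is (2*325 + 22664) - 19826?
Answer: 3488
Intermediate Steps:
(2*325 + 22664) - 19826 = (650 + 22664) - 19826 = 23314 - 19826 = 3488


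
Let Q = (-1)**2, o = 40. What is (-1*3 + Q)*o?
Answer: -80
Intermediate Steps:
Q = 1
(-1*3 + Q)*o = (-1*3 + 1)*40 = (-3 + 1)*40 = -2*40 = -80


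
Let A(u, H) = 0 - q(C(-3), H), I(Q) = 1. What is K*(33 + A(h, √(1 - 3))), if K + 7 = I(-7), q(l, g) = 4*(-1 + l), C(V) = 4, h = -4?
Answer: -126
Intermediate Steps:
q(l, g) = -4 + 4*l
A(u, H) = -12 (A(u, H) = 0 - (-4 + 4*4) = 0 - (-4 + 16) = 0 - 1*12 = 0 - 12 = -12)
K = -6 (K = -7 + 1 = -6)
K*(33 + A(h, √(1 - 3))) = -6*(33 - 12) = -6*21 = -126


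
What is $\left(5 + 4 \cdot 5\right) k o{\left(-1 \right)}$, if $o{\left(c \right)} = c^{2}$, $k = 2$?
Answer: $50$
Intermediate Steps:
$\left(5 + 4 \cdot 5\right) k o{\left(-1 \right)} = \left(5 + 4 \cdot 5\right) 2 \left(-1\right)^{2} = \left(5 + 20\right) 2 \cdot 1 = 25 \cdot 2 \cdot 1 = 50 \cdot 1 = 50$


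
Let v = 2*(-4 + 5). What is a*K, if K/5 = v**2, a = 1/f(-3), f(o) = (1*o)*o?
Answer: 20/9 ≈ 2.2222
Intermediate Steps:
f(o) = o**2 (f(o) = o*o = o**2)
a = 1/9 (a = 1/((-3)**2) = 1/9 ≈ 0.11111)
v = 2 (v = 2*1 = 2)
K = 20 (K = 5*2**2 = 5*4 = 20)
a*K = (1/9)*20 = 20/9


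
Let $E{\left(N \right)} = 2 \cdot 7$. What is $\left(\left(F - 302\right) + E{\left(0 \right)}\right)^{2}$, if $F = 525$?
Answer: $56169$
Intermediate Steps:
$E{\left(N \right)} = 14$
$\left(\left(F - 302\right) + E{\left(0 \right)}\right)^{2} = \left(\left(525 - 302\right) + 14\right)^{2} = \left(223 + 14\right)^{2} = 237^{2} = 56169$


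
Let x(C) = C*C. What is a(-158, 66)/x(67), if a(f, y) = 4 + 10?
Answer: 14/4489 ≈ 0.0031187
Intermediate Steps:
x(C) = C²
a(f, y) = 14
a(-158, 66)/x(67) = 14/(67²) = 14/4489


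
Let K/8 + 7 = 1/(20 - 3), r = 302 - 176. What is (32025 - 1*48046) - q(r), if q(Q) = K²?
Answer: -5521205/289 ≈ -19105.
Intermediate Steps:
r = 126
K = -944/17 (K = -56 + 8/(20 - 3) = -56 + 8/17 = -944/17 ≈ -55.529)
q(Q) = 891136/289 (q(Q) = (-944/17)² = 891136/289)
(32025 - 1*48046) - q(r) = (32025 - 1*48046) - 1*891136/289 = (32025 - 48046) - 891136/289 = -16021 - 891136/289 = -5521205/289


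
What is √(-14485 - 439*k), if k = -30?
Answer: I*√1315 ≈ 36.263*I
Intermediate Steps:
√(-14485 - 439*k) = √(-14485 - 439*(-30)) = √(-14485 + 13170) = √(-1315) = I*√1315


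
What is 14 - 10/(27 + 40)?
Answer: 928/67 ≈ 13.851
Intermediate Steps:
14 - 10/(27 + 40) = 14 - 10/67 = 928/67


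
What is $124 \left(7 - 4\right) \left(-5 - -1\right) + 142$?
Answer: $-1346$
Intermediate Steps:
$124 \left(7 - 4\right) \left(-5 - -1\right) + 142 = 124 \cdot 3 \left(-5 + 1\right) + 142 = 124 \cdot 3 \left(-4\right) + 142 = 124 \left(-12\right) + 142 = -1488 + 142 = -1346$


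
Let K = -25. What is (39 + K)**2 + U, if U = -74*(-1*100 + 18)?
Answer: 6264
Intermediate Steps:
U = 6068 (U = -74*(-100 + 18) = -74*(-82) = 6068)
(39 + K)**2 + U = (39 - 25)**2 + 6068 = 14**2 + 6068 = 196 + 6068 = 6264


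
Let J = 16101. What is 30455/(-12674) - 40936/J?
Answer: -1009178819/204064074 ≈ -4.9454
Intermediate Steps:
30455/(-12674) - 40936/J = 30455/(-12674) - 40936/16101 = 30455*(-1/12674) - 40936*1/16101 = -30455/12674 - 40936/16101 = -1009178819/204064074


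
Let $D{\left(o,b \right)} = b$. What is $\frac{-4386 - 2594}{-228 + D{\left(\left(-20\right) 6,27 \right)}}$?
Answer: $\frac{6980}{201} \approx 34.726$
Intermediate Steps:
$\frac{-4386 - 2594}{-228 + D{\left(\left(-20\right) 6,27 \right)}} = \frac{-4386 - 2594}{-228 + 27} = - \frac{6980}{-201} = \left(-6980\right) \left(- \frac{1}{201}\right) = \frac{6980}{201}$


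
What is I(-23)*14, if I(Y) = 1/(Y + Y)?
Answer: -7/23 ≈ -0.30435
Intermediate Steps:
I(Y) = 1/(2*Y)
I(-23)*14 = ((½)/(-23))*14 = ((½)*(-1/23))*14 = -1/46*14 = -7/23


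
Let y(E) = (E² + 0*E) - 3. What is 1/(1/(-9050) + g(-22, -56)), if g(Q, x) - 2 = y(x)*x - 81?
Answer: -9050/1588519351 ≈ -5.6971e-6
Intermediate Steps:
y(E) = -3 + E² (y(E) = (E² + 0) - 3 = E² - 3 = -3 + E²)
g(Q, x) = -79 + x*(-3 + x²) (g(Q, x) = 2 + ((-3 + x²)*x - 81) = 2 + (x*(-3 + x²) - 81) = 2 + (-81 + x*(-3 + x²)) = -79 + x*(-3 + x²))
1/(1/(-9050) + g(-22, -56)) = 1/(1/(-9050) + (-79 - 56*(-3 + (-56)²))) = 1/(-1/9050 + (-79 - 56*(-3 + 3136))) = 1/(-1/9050 + (-79 - 56*3133)) = 1/(-1/9050 + (-79 - 175448)) = 1/(-1/9050 - 175527) = 1/(-1588519351/9050) = -9050/1588519351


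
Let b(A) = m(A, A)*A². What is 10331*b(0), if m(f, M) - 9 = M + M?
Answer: 0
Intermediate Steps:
m(f, M) = 9 + 2*M (m(f, M) = 9 + (M + M) = 9 + 2*M)
b(A) = A²*(9 + 2*A) (b(A) = (9 + 2*A)*A² = A²*(9 + 2*A))
10331*b(0) = 10331*(0²*(9 + 2*0)) = 10331*(0*(9 + 0)) = 10331*(0*9) = 10331*0 = 0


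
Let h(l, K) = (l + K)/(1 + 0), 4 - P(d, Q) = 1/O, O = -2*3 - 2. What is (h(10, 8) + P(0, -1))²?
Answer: 31329/64 ≈ 489.52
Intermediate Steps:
O = -8 (O = -6 - 2 = -8)
P(d, Q) = 33/8 (P(d, Q) = 4 - 1/(-8) = 4 - 1*(-⅛) = 4 + ⅛ = 33/8)
h(l, K) = K + l (h(l, K) = (K + l)/1 = (K + l)*1 = K + l)
(h(10, 8) + P(0, -1))² = ((8 + 10) + 33/8)² = (18 + 33/8)² = (177/8)² = 31329/64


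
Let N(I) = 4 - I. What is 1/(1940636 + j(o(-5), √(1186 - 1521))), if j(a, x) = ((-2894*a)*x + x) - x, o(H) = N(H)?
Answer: 485159/998332528339 + 13023*I*√335/1996665056678 ≈ 4.8597e-7 + 1.1938e-7*I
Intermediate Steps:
o(H) = 4 - H
j(a, x) = -2894*a*x (j(a, x) = (-2894*a*x + x) - x = (x - 2894*a*x) - x = -2894*a*x)
1/(1940636 + j(o(-5), √(1186 - 1521))) = 1/(1940636 - 2894*(4 - 1*(-5))*√(1186 - 1521)) = 1/(1940636 - 2894*(4 + 5)*√(-335)) = 1/(1940636 - 2894*9*I*√335) = 1/(1940636 - 26046*I*√335)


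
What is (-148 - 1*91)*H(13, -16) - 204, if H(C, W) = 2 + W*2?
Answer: 6966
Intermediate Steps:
H(C, W) = 2 + 2*W
(-148 - 1*91)*H(13, -16) - 204 = (-148 - 1*91)*(2 + 2*(-16)) - 204 = (-148 - 91)*(2 - 32) - 204 = -239*(-30) - 204 = 7170 - 204 = 6966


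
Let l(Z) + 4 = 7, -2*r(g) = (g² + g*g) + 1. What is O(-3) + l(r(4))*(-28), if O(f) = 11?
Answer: -73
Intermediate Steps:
r(g) = -½ - g² (r(g) = -((g² + g*g) + 1)/2 = -((g² + g²) + 1)/2 = -(2*g² + 1)/2 = -(1 + 2*g²)/2 = -½ - g²)
l(Z) = 3 (l(Z) = -4 + 7 = 3)
O(-3) + l(r(4))*(-28) = 11 + 3*(-28) = 11 - 84 = -73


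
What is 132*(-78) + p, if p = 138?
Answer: -10158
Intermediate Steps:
132*(-78) + p = 132*(-78) + 138 = -10296 + 138 = -10158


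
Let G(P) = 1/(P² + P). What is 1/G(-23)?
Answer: 506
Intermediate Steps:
G(P) = 1/(P + P²)
1/G(-23) = 1/(1/((-23)*(1 - 23))) = 1/(-1/23/(-22)) = 1/(-1/23*(-1/22)) = 1/(1/506) = 506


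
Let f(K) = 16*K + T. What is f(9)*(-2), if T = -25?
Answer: -238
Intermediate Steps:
f(K) = -25 + 16*K (f(K) = 16*K - 25 = -25 + 16*K)
f(9)*(-2) = (-25 + 16*9)*(-2) = (-25 + 144)*(-2) = 119*(-2) = -238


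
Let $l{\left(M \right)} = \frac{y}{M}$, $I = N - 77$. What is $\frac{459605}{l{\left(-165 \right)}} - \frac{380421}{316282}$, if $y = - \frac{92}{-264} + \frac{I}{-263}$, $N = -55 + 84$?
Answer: $- \frac{416334933620583057}{2915171194} \approx -1.4282 \cdot 10^{8}$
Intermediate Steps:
$N = 29$
$I = -48$ ($I = 29 - 77 = -48$)
$y = \frac{9217}{17358}$ ($y = - \frac{92}{-264} - \frac{48}{-263} = \left(-92\right) \left(- \frac{1}{264}\right) - - \frac{48}{263} = \frac{23}{66} + \frac{48}{263} = \frac{9217}{17358} \approx 0.53099$)
$l{\left(M \right)} = \frac{9217}{17358 M}$
$\frac{459605}{l{\left(-165 \right)}} - \frac{380421}{316282} = \frac{459605}{\frac{9217}{17358} \frac{1}{-165}} - \frac{380421}{316282} = \frac{459605}{\frac{9217}{17358} \left(- \frac{1}{165}\right)} - \frac{380421}{316282} = \frac{459605}{- \frac{9217}{2864070}} - \frac{380421}{316282} = 459605 \left(- \frac{2864070}{9217}\right) - \frac{380421}{316282} = - \frac{1316340892350}{9217} - \frac{380421}{316282} = - \frac{416334933620583057}{2915171194}$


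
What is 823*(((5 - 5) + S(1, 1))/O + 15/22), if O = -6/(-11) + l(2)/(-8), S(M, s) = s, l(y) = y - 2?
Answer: 68309/33 ≈ 2070.0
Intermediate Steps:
l(y) = -2 + y
O = 6/11 (O = -6/(-11) + (-2 + 2)/(-8) = -6*(-1/11) + 0*(-⅛) = 6/11 + 0 = 6/11 ≈ 0.54545)
823*(((5 - 5) + S(1, 1))/O + 15/22) = 823*(((5 - 5) + 1)/(6/11) + 15/22) = 823*((0 + 1)*(11/6) + 15*(1/22)) = 823*(1*(11/6) + 15/22) = 823*(11/6 + 15/22) = 823*(83/33) = 68309/33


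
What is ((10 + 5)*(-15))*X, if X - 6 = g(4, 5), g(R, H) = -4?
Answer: -450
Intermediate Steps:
X = 2 (X = 6 - 4 = 2)
((10 + 5)*(-15))*X = ((10 + 5)*(-15))*2 = (15*(-15))*2 = -225*2 = -450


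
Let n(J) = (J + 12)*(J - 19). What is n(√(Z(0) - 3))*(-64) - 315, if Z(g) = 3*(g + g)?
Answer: 14469 + 448*I*√3 ≈ 14469.0 + 775.96*I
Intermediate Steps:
Z(g) = 6*g (Z(g) = 3*(2*g) = 6*g)
n(J) = (-19 + J)*(12 + J) (n(J) = (12 + J)*(-19 + J) = (-19 + J)*(12 + J))
n(√(Z(0) - 3))*(-64) - 315 = (-228 + (√(6*0 - 3))² - 7*√(6*0 - 3))*(-64) - 315 = (-228 + (√(0 - 3))² - 7*√(0 - 3))*(-64) - 315 = (-228 + (√(-3))² - 7*I*√3)*(-64) - 315 = (-228 + (I*√3)² - 7*I*√3)*(-64) - 315 = (-228 - 3 - 7*I*√3)*(-64) - 315 = (-231 - 7*I*√3)*(-64) - 315 = (14784 + 448*I*√3) - 315 = 14469 + 448*I*√3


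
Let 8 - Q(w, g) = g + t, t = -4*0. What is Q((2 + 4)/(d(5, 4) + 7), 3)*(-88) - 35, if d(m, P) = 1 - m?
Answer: -475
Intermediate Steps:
t = 0
Q(w, g) = 8 - g (Q(w, g) = 8 - (g + 0) = 8 - g)
Q((2 + 4)/(d(5, 4) + 7), 3)*(-88) - 35 = (8 - 1*3)*(-88) - 35 = (8 - 3)*(-88) - 35 = 5*(-88) - 35 = -440 - 35 = -475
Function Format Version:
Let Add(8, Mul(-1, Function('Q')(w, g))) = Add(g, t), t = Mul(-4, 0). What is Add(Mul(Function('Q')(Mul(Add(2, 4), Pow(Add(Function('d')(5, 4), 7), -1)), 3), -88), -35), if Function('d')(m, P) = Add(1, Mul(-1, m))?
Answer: -475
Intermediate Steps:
t = 0
Function('Q')(w, g) = Add(8, Mul(-1, g)) (Function('Q')(w, g) = Add(8, Mul(-1, Add(g, 0))) = Add(8, Mul(-1, g)))
Add(Mul(Function('Q')(Mul(Add(2, 4), Pow(Add(Function('d')(5, 4), 7), -1)), 3), -88), -35) = Add(Mul(Add(8, Mul(-1, 3)), -88), -35) = Add(Mul(Add(8, -3), -88), -35) = Add(Mul(5, -88), -35) = Add(-440, -35) = -475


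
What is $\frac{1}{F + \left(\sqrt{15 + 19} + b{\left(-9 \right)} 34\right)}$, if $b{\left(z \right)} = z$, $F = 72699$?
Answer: $\frac{72393}{5240746415} - \frac{\sqrt{34}}{5240746415} \approx 1.3812 \cdot 10^{-5}$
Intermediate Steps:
$\frac{1}{F + \left(\sqrt{15 + 19} + b{\left(-9 \right)} 34\right)} = \frac{1}{72699 + \left(\sqrt{15 + 19} - 306\right)} = \frac{1}{72699 - \left(306 - \sqrt{34}\right)} = \frac{1}{72393 + \sqrt{34}}$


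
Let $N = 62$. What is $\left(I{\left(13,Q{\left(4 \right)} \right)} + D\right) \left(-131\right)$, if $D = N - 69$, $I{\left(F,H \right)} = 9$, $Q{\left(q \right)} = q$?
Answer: $-262$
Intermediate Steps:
$D = -7$ ($D = 62 - 69 = -7$)
$\left(I{\left(13,Q{\left(4 \right)} \right)} + D\right) \left(-131\right) = \left(9 - 7\right) \left(-131\right) = 2 \left(-131\right) = -262$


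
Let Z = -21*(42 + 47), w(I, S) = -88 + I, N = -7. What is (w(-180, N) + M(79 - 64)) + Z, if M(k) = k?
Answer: -2122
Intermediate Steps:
Z = -1869 (Z = -21*89 = -1869)
(w(-180, N) + M(79 - 64)) + Z = ((-88 - 180) + (79 - 64)) - 1869 = (-268 + 15) - 1869 = -253 - 1869 = -2122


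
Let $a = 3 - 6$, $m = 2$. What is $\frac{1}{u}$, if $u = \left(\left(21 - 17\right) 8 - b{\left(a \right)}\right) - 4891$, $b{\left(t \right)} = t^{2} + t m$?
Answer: $- \frac{1}{4862} \approx -0.00020568$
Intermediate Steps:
$a = -3$ ($a = 3 - 6 = -3$)
$b{\left(t \right)} = t^{2} + 2 t$ ($b{\left(t \right)} = t^{2} + t 2 = t^{2} + 2 t$)
$u = -4862$ ($u = \left(\left(21 - 17\right) 8 - - 3 \left(2 - 3\right)\right) - 4891 = \left(4 \cdot 8 - \left(-3\right) \left(-1\right)\right) - 4891 = \left(32 - 3\right) - 4891 = 29 - 4891 = -4862$)
$\frac{1}{u} = \frac{1}{-4862} = - \frac{1}{4862}$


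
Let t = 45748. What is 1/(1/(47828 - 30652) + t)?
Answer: 17176/785767649 ≈ 2.1859e-5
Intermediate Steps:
1/(1/(47828 - 30652) + t) = 1/(1/(47828 - 30652) + 45748) = 1/(1/17176 + 45748) = 1/(785767649/17176) = 17176/785767649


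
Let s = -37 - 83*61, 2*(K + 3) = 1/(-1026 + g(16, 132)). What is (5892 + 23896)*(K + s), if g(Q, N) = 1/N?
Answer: -20586619624692/135431 ≈ -1.5201e+8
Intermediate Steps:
K = -406359/135431 (K = -3 + 1/(2*(-1026 + 1/132)) = -3 + 1/(2*(-135431/132)) = -3 + (½)*(-132/135431) = -3 - 66/135431 = -406359/135431 ≈ -3.0005)
s = -5100 (s = -37 - 5063 = -5100)
(5892 + 23896)*(K + s) = (5892 + 23896)*(-406359/135431 - 5100) = 29788*(-691104459/135431) = -20586619624692/135431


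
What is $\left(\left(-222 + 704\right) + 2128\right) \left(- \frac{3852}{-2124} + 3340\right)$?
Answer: $\frac{514605870}{59} \approx 8.7221 \cdot 10^{6}$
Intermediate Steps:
$\left(\left(-222 + 704\right) + 2128\right) \left(- \frac{3852}{-2124} + 3340\right) = \left(482 + 2128\right) \left(\left(-3852\right) \left(- \frac{1}{2124}\right) + 3340\right) = 2610 \left(\frac{107}{59} + 3340\right) = 2610 \cdot \frac{197167}{59} = \frac{514605870}{59}$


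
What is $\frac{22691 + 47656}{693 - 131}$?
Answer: $\frac{70347}{562} \approx 125.17$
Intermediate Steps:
$\frac{22691 + 47656}{693 - 131} = \frac{70347}{562}$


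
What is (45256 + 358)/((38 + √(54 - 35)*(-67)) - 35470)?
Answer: -1616195248/1255341333 + 3056138*√19/1255341333 ≈ -1.2768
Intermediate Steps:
(45256 + 358)/((38 + √(54 - 35)*(-67)) - 35470) = 45614/((38 + √19*(-67)) - 35470) = 45614/((38 - 67*√19) - 35470) = 45614/(-35432 - 67*√19)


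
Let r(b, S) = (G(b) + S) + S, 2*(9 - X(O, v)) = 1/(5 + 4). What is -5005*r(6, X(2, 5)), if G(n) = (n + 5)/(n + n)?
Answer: -3388385/36 ≈ -94122.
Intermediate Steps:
G(n) = (5 + n)/(2*n) (G(n) = (5 + n)/((2*n)) = (5 + n)*(1/(2*n)) = (5 + n)/(2*n))
X(O, v) = 161/18 (X(O, v) = 9 - 1/(2*(5 + 4)) = 9 - 1/2/9 = 9 - 1/2*1/9 = 9 - 1/18 = 161/18)
r(b, S) = 2*S + (5 + b)/(2*b) (r(b, S) = ((5 + b)/(2*b) + S) + S = (S + (5 + b)/(2*b)) + S = 2*S + (5 + b)/(2*b))
-5005*r(6, X(2, 5)) = -5005*(5 + 6 + 4*(161/18)*6)/(2*6) = -5005*(5 + 6 + 644/3)/(2*6) = -5005*677/(2*6*3) = -5005*677/36 = -3388385/36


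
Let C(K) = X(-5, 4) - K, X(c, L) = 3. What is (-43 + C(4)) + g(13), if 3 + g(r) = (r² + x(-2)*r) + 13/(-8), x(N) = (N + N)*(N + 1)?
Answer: 1379/8 ≈ 172.38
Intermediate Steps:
x(N) = 2*N*(1 + N) (x(N) = (2*N)*(1 + N) = 2*N*(1 + N))
C(K) = 3 - K
g(r) = -37/8 + r² + 4*r (g(r) = -3 + ((r² + (2*(-2)*(1 - 2))*r) + 13/(-8)) = -3 + ((r² + (2*(-2)*(-1))*r) + 13*(-⅛)) = -3 + ((r² + 4*r) - 13/8) = -3 + (-13/8 + r² + 4*r) = -37/8 + r² + 4*r)
(-43 + C(4)) + g(13) = (-43 + (3 - 1*4)) + (-37/8 + 13² + 4*13) = (-43 + (3 - 4)) + (-37/8 + 169 + 52) = (-43 - 1) + 1731/8 = -44 + 1731/8 = 1379/8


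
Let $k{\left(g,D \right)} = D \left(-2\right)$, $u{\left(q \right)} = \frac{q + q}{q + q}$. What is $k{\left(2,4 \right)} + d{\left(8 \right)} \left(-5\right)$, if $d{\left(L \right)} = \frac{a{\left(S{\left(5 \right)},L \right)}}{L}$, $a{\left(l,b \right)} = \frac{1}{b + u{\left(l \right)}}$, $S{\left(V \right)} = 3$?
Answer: $- \frac{581}{72} \approx -8.0694$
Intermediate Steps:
$u{\left(q \right)} = 1$ ($u{\left(q \right)} = \frac{2 q}{2 q} = 2 q \frac{1}{2 q} = 1$)
$k{\left(g,D \right)} = - 2 D$
$a{\left(l,b \right)} = \frac{1}{1 + b}$ ($a{\left(l,b \right)} = \frac{1}{b + 1} = \frac{1}{1 + b}$)
$d{\left(L \right)} = \frac{1}{L \left(1 + L\right)}$ ($d{\left(L \right)} = \frac{1}{\left(1 + L\right) L} = \frac{1}{L \left(1 + L\right)}$)
$k{\left(2,4 \right)} + d{\left(8 \right)} \left(-5\right) = \left(-2\right) 4 + \frac{1}{8 \left(1 + 8\right)} \left(-5\right) = -8 + \frac{1}{8 \cdot 9} \left(-5\right) = -8 + \frac{1}{8} \cdot \frac{1}{9} \left(-5\right) = -8 + \frac{1}{72} \left(-5\right) = -8 - \frac{5}{72} = - \frac{581}{72}$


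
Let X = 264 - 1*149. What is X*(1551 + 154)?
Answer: 196075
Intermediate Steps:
X = 115 (X = 264 - 149 = 115)
X*(1551 + 154) = 115*(1551 + 154) = 115*1705 = 196075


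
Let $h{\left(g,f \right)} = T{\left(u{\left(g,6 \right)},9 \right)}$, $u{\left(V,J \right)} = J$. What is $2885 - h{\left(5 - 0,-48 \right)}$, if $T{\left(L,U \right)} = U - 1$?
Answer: $2877$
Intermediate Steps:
$T{\left(L,U \right)} = -1 + U$ ($T{\left(L,U \right)} = U - 1 = -1 + U$)
$h{\left(g,f \right)} = 8$ ($h{\left(g,f \right)} = -1 + 9 = 8$)
$2885 - h{\left(5 - 0,-48 \right)} = 2885 - 8 = 2877$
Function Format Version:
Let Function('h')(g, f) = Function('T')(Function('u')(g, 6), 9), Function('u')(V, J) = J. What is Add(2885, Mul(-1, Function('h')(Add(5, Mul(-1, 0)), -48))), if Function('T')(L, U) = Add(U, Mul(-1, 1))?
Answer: 2877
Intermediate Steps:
Function('T')(L, U) = Add(-1, U) (Function('T')(L, U) = Add(U, -1) = Add(-1, U))
Function('h')(g, f) = 8 (Function('h')(g, f) = Add(-1, 9) = 8)
Add(2885, Mul(-1, Function('h')(Add(5, Mul(-1, 0)), -48))) = Add(2885, Mul(-1, 8)) = Add(2885, -8) = 2877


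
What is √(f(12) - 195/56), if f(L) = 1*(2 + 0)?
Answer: I*√1162/28 ≈ 1.2174*I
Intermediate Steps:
f(L) = 2 (f(L) = 1*2 = 2)
√(f(12) - 195/56) = √(2 - 195/56) = √(-83/56) = I*√1162/28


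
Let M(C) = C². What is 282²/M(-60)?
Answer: 2209/100 ≈ 22.090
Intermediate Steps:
282²/M(-60) = 282²/((-60)²) = 79524/3600 = 79524*(1/3600) = 2209/100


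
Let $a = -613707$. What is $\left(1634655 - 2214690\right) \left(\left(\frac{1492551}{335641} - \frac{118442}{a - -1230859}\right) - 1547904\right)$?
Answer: $\frac{92989557339971182294215}{103570757216} \approx 8.9784 \cdot 10^{11}$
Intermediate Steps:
$\left(1634655 - 2214690\right) \left(\left(\frac{1492551}{335641} - \frac{118442}{a - -1230859}\right) - 1547904\right) = \left(1634655 - 2214690\right) \left(\left(\frac{1492551}{335641} - \frac{118442}{-613707 - -1230859}\right) - 1547904\right) = - 580035 \left(\left(1492551 \cdot \frac{1}{335641} - \frac{118442}{-613707 + 1230859}\right) - 1547904\right) = - 580035 \left(\left(\frac{1492551}{335641} - \frac{118442}{617152}\right) - 1547904\right) = - 580035 \left(\left(\frac{1492551}{335641} - \frac{59221}{308576}\right) - 1547904\right) = - 580035 \left(\frac{440688421715}{103570757216} - 1547904\right) = \left(-580035\right) \left(- \frac{160317148689253549}{103570757216}\right) = \frac{92989557339971182294215}{103570757216}$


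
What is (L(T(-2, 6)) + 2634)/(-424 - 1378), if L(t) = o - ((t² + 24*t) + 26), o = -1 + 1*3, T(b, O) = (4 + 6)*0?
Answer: -1305/901 ≈ -1.4484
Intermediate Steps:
T(b, O) = 0 (T(b, O) = 10*0 = 0)
o = 2 (o = -1 + 3 = 2)
L(t) = -24 - t² - 24*t (L(t) = 2 - ((t² + 24*t) + 26) = 2 - (26 + t² + 24*t) = 2 + (-26 - t² - 24*t) = -24 - t² - 24*t)
(L(T(-2, 6)) + 2634)/(-424 - 1378) = ((-24 - 1*0² - 24*0) + 2634)/(-424 - 1378) = ((-24 - 1*0 + 0) + 2634)/(-1802) = ((-24 + 0 + 0) + 2634)*(-1/1802) = (-24 + 2634)*(-1/1802) = 2610*(-1/1802) = -1305/901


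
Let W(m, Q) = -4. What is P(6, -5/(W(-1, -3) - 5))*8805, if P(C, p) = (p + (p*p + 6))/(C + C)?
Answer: 407965/81 ≈ 5036.6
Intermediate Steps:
P(C, p) = (6 + p + p²)/(2*C) (P(C, p) = (p + (p² + 6))/((2*C)) = (p + (6 + p²))*(1/(2*C)) = (6 + p + p²)*(1/(2*C)) = (6 + p + p²)/(2*C))
P(6, -5/(W(-1, -3) - 5))*8805 = ((½)*(6 - 5/(-4 - 5) + (-5/(-4 - 5))²)/6)*8805 = ((½)*(⅙)*(6 - 5/(-9) + (-5/(-9))²))*8805 = ((½)*(⅙)*(6 - 5*(-⅑) + (-5*(-⅑))²))*8805 = ((½)*(⅙)*(6 + 5/9 + (5/9)²))*8805 = ((½)*(⅙)*(6 + 5/9 + 25/81))*8805 = ((½)*(⅙)*(556/81))*8805 = (139/243)*8805 = 407965/81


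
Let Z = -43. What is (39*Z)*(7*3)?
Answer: -35217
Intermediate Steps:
(39*Z)*(7*3) = (39*(-43))*(7*3) = -1677*21 = -35217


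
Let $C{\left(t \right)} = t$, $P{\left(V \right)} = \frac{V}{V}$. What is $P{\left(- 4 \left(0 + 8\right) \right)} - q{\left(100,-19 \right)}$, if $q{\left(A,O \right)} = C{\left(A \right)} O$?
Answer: $1901$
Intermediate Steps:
$P{\left(V \right)} = 1$
$q{\left(A,O \right)} = A O$
$P{\left(- 4 \left(0 + 8\right) \right)} - q{\left(100,-19 \right)} = 1 - 100 \left(-19\right) = 1 - -1900 = 1 + 1900 = 1901$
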